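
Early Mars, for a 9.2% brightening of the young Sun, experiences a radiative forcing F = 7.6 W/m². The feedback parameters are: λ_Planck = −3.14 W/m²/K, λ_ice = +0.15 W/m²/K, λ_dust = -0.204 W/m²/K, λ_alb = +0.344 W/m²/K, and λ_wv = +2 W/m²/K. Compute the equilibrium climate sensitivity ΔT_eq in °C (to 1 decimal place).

Net feedback parameter λ = (−3.14) + (+0.15) + (-0.204) + (+0.344) + (+2) = -0.85 W/m²/K.
ΔT = −F/λ = −7.6/(-0.85) = 8.9 °C.

8.9 °C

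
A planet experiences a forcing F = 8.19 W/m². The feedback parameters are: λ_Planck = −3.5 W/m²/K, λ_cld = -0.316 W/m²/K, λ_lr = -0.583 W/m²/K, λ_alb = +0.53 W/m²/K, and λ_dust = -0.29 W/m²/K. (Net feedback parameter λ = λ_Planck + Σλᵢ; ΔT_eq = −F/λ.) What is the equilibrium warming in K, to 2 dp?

1.97 K

Net feedback parameter λ = (−3.5) + (-0.316) + (-0.583) + (+0.53) + (-0.29) = -4.159 W/m²/K.
ΔT = −F/λ = −8.19/(-4.159) = 1.97 K.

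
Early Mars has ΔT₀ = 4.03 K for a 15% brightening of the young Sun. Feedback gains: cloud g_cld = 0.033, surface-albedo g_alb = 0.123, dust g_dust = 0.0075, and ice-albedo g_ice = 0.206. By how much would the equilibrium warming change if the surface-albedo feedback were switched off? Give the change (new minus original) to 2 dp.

-1.04 K

Original: g = 0.3695, ΔT = 4.03/(1−0.3695) = 6.3918 K.
Without surface-albedo: g' = 0.2465, ΔT' = 4.03/(1−0.2465) = 5.3484 K.
Change = 5.3484 − 6.3918 = -1.04 K.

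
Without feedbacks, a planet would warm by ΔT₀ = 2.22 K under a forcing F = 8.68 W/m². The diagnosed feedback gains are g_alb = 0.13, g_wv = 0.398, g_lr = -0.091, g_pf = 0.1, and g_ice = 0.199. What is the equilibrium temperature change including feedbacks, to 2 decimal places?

8.41 K

Total gain g = 0.13 + 0.398 − 0.091 + 0.1 + 0.199 = 0.736.
Amplification A = 1/(1 − 0.736) = 3.788.
ΔT = 2.22 × 3.788 = 8.41 K.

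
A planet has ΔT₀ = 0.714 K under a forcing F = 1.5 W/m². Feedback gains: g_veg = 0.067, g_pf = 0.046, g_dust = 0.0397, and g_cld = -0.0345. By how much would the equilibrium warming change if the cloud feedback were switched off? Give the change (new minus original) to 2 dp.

0.03 K

Original: g = 0.1182, ΔT = 0.714/(1−0.1182) = 0.8097 K.
Without cloud: g' = 0.1527, ΔT' = 0.714/(1−0.1527) = 0.8427 K.
Change = 0.8427 − 0.8097 = 0.03 K.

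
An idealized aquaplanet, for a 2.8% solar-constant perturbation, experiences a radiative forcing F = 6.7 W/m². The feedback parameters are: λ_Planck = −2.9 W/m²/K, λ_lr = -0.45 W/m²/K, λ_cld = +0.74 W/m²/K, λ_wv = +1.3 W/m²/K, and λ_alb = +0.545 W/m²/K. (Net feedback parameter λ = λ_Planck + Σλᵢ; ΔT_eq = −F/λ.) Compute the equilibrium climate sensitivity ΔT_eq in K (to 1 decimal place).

Net feedback parameter λ = (−2.9) + (-0.45) + (+0.74) + (+1.3) + (+0.545) = -0.765 W/m²/K.
ΔT = −F/λ = −6.7/(-0.765) = 8.8 K.

8.8 K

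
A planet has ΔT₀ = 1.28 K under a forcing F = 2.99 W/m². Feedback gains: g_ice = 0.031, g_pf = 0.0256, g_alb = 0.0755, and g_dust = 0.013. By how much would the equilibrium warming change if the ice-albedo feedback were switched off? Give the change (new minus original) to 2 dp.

Original: g = 0.1451, ΔT = 1.28/(1−0.1451) = 1.4973 K.
Without ice-albedo: g' = 0.1141, ΔT' = 1.28/(1−0.1141) = 1.4449 K.
Change = 1.4449 − 1.4973 = -0.05 K.

-0.05 K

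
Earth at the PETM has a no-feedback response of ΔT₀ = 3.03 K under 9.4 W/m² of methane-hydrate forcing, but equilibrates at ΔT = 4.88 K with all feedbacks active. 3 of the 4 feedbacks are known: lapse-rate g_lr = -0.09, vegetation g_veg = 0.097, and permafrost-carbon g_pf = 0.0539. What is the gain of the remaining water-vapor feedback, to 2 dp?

0.32

Amplification A = ΔT/ΔT₀ = 4.88/3.03 = 1.611.
Total gain g = 1 − 1/A = 1 − 1/1.611 = 0.3793.
Known gains sum to -0.09 + 0.097 + 0.0539 = 0.0609.
g_wv = 0.3793 − 0.0609 = 0.32.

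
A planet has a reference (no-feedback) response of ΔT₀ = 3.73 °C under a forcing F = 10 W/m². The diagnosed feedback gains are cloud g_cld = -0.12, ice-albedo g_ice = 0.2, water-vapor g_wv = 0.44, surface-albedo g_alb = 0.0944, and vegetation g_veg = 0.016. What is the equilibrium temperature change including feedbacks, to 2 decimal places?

Total gain g = -0.12 + 0.2 + 0.44 + 0.0944 + 0.016 = 0.6304.
Amplification A = 1/(1 − 0.6304) = 2.706.
ΔT = 3.73 × 2.706 = 10.09 °C.

10.09 °C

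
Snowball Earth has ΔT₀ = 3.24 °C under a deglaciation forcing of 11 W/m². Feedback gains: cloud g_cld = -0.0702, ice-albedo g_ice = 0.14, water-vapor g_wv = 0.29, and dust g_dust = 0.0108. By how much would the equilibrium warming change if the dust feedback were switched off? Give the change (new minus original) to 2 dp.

-0.09 °C

Original: g = 0.3706, ΔT = 3.24/(1−0.3706) = 5.1478 °C.
Without dust: g' = 0.3598, ΔT' = 3.24/(1−0.3598) = 5.0609 °C.
Change = 5.0609 − 5.1478 = -0.09 °C.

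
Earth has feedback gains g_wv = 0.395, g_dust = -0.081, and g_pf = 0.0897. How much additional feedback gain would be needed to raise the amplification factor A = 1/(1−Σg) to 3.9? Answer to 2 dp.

0.34

Current total gain = 0.4037.
Target gain for A = 3.9: g* = 1 − 1/3.9 = 0.7436.
Additional gain needed = 0.7436 − 0.4037 = 0.34.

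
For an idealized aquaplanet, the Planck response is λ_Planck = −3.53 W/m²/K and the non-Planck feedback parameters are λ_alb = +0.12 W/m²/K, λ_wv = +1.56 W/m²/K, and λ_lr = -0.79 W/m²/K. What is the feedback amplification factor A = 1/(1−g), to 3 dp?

Convert to gains: g_alb = 0.12/3.53 = 0.03399; g_wv = 1.56/3.53 = 0.4419; g_lr = -0.79/3.53 = -0.2238.
Total gain g = 0.25209.
A = 1/(1 − 0.25209) = 1.337.

1.337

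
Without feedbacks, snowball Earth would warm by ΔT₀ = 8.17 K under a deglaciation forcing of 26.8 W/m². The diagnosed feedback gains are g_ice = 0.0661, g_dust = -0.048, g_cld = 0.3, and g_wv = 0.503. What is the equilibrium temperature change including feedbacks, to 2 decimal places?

Total gain g = 0.0661 − 0.048 + 0.3 + 0.503 = 0.8211.
Amplification A = 1/(1 − 0.8211) = 5.59.
ΔT = 8.17 × 5.59 = 45.67 K.

45.67 K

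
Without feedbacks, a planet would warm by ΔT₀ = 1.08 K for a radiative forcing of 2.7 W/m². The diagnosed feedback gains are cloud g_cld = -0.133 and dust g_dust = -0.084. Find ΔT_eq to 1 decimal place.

Total gain g = -0.133 − 0.084 = -0.217.
Amplification A = 1/(1 + 0.217) = 0.8217.
ΔT = 1.08 × 0.8217 = 0.9 K.

0.9 K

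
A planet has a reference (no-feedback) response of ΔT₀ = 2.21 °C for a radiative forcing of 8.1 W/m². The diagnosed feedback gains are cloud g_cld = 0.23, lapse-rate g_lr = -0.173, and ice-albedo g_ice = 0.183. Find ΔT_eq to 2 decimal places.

Total gain g = 0.23 − 0.173 + 0.183 = 0.24.
Amplification A = 1/(1 − 0.24) = 1.316.
ΔT = 2.21 × 1.316 = 2.91 °C.

2.91 °C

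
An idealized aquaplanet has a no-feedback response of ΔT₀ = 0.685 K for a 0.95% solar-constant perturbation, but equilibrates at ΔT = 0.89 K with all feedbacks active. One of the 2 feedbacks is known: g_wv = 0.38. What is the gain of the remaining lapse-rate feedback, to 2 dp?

Amplification A = ΔT/ΔT₀ = 0.89/0.685 = 1.299.
Total gain g = 1 − 1/A = 1 − 1/1.299 = 0.2302.
The known gain is 0.38.
g_lr = 0.2302 − 0.38 = -0.15.

-0.15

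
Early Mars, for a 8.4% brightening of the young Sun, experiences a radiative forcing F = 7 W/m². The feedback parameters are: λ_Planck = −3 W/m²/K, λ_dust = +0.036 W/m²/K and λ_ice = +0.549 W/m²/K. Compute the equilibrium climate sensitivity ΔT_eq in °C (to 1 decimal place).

2.9 °C

Net feedback parameter λ = (−3) + (+0.036) + (+0.549) = -2.415 W/m²/K.
ΔT = −F/λ = −7/(-2.415) = 2.9 °C.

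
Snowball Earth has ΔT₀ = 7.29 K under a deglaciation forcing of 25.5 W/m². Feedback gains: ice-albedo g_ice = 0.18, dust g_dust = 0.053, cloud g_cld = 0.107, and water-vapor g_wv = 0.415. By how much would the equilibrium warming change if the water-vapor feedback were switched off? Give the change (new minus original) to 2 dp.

Original: g = 0.755, ΔT = 7.29/(1−0.755) = 29.7551 K.
Without water-vapor: g' = 0.34, ΔT' = 7.29/(1−0.34) = 11.0455 K.
Change = 11.0455 − 29.7551 = -18.71 K.

-18.71 K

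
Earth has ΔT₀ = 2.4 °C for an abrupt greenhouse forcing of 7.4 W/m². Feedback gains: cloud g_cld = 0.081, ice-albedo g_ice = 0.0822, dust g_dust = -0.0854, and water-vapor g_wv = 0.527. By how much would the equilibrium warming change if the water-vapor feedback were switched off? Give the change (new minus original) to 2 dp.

-3.47 °C

Original: g = 0.6048, ΔT = 2.4/(1−0.6048) = 6.0729 °C.
Without water-vapor: g' = 0.0778, ΔT' = 2.4/(1−0.0778) = 2.6025 °C.
Change = 2.6025 − 6.0729 = -3.47 °C.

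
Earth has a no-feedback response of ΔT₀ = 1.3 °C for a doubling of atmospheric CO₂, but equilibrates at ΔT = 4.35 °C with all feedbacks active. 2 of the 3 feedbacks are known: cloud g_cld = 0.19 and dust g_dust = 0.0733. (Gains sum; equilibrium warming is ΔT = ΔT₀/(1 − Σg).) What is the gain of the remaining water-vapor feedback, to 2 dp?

Amplification A = ΔT/ΔT₀ = 4.35/1.3 = 3.346.
Total gain g = 1 − 1/A = 1 − 1/3.346 = 0.7011.
Known gains sum to 0.19 + 0.0733 = 0.2633.
g_wv = 0.7011 − 0.2633 = 0.44.

0.44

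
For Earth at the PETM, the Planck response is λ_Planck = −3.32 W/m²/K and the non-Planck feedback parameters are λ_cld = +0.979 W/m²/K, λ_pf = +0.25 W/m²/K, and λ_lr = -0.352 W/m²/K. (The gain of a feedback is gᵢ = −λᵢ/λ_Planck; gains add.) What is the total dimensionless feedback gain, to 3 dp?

0.264

Convert to gains: g_cld = 0.979/3.32 = 0.2949; g_pf = 0.25/3.32 = 0.0753; g_lr = -0.352/3.32 = -0.106.
Total gain g = 0.2642.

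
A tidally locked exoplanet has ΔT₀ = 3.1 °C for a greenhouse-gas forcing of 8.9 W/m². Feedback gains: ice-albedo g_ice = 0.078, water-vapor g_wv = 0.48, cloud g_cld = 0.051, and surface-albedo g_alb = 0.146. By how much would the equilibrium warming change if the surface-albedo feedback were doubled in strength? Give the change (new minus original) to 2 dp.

18.66 °C

Original: g = 0.755, ΔT = 3.1/(1−0.755) = 12.6531 °C.
With doubled surface-albedo: g' = 0.901, ΔT' = 3.1/(1−0.901) = 31.3131 °C.
Change = 31.3131 − 12.6531 = 18.66 °C.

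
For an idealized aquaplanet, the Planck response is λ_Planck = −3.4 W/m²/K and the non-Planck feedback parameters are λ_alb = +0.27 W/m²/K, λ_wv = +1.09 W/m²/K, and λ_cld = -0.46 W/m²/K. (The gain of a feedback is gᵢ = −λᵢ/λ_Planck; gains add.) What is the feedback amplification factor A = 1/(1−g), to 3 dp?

Convert to gains: g_alb = 0.27/3.4 = 0.07941; g_wv = 1.09/3.4 = 0.3206; g_cld = -0.46/3.4 = -0.1353.
Total gain g = 0.26471.
A = 1/(1 − 0.26471) = 1.360.

1.360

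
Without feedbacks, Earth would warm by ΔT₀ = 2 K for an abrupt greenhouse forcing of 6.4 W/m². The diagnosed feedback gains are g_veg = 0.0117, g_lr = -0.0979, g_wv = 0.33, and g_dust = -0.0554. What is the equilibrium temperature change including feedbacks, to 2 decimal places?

Total gain g = 0.0117 − 0.0979 + 0.33 − 0.0554 = 0.1884.
Amplification A = 1/(1 − 0.1884) = 1.232.
ΔT = 2 × 1.232 = 2.46 K.

2.46 K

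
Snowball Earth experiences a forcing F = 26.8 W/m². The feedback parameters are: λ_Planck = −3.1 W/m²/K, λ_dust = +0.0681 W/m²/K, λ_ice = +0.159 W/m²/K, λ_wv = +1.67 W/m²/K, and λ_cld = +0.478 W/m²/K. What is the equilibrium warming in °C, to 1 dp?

Net feedback parameter λ = (−3.1) + (+0.0681) + (+0.159) + (+1.67) + (+0.478) = -0.7249 W/m²/K.
ΔT = −F/λ = −26.8/(-0.7249) = 37.0 °C.

37.0 °C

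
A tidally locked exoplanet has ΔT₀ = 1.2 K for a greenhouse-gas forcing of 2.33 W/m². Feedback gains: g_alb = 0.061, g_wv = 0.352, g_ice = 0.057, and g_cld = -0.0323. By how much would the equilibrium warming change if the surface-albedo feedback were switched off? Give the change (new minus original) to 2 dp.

Original: g = 0.4377, ΔT = 1.2/(1−0.4377) = 2.1341 K.
Without surface-albedo: g' = 0.3767, ΔT' = 1.2/(1−0.3767) = 1.9252 K.
Change = 1.9252 − 2.1341 = -0.21 K.

-0.21 K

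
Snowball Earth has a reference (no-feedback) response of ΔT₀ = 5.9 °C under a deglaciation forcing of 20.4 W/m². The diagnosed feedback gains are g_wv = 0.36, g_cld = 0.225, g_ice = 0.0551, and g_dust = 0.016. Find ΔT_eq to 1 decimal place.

Total gain g = 0.36 + 0.225 + 0.0551 + 0.016 = 0.6561.
Amplification A = 1/(1 − 0.6561) = 2.908.
ΔT = 5.9 × 2.908 = 17.2 °C.

17.2 °C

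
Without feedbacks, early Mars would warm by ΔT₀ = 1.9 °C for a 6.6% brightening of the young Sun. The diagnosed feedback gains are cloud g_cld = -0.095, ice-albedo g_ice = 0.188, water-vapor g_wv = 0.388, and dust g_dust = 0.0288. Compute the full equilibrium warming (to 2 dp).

Total gain g = -0.095 + 0.188 + 0.388 + 0.0288 = 0.5098.
Amplification A = 1/(1 − 0.5098) = 2.04.
ΔT = 1.9 × 2.04 = 3.88 °C.

3.88 °C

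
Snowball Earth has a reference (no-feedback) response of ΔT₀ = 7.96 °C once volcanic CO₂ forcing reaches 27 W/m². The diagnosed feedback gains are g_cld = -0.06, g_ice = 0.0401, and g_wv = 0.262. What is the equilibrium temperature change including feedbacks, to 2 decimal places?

10.50 °C

Total gain g = -0.06 + 0.0401 + 0.262 = 0.2421.
Amplification A = 1/(1 − 0.2421) = 1.319.
ΔT = 7.96 × 1.319 = 10.50 °C.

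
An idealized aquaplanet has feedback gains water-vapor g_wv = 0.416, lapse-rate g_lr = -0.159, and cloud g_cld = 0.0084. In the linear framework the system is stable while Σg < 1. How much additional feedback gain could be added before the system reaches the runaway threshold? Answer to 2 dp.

0.73

Current total gain = 0.416 − 0.159 + 0.0084 = 0.2654.
Margin to runaway = 1 − 0.2654 = 0.73.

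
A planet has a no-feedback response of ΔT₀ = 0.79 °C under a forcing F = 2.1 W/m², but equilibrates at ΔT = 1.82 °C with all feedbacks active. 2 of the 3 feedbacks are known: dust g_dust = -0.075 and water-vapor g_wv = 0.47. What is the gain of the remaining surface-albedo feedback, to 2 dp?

Amplification A = ΔT/ΔT₀ = 1.82/0.79 = 2.304.
Total gain g = 1 − 1/A = 1 − 1/2.304 = 0.566.
Known gains sum to -0.075 + 0.47 = 0.395.
g_alb = 0.566 − 0.395 = 0.17.

0.17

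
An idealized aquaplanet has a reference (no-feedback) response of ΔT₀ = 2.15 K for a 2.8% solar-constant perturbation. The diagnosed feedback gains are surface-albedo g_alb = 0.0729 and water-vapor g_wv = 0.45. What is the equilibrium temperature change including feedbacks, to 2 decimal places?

Total gain g = 0.0729 + 0.45 = 0.5229.
Amplification A = 1/(1 − 0.5229) = 2.096.
ΔT = 2.15 × 2.096 = 4.51 K.

4.51 K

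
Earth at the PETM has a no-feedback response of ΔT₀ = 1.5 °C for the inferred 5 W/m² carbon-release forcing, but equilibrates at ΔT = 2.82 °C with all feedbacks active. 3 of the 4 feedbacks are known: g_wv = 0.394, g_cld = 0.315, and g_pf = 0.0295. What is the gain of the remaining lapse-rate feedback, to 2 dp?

Amplification A = ΔT/ΔT₀ = 2.82/1.5 = 1.88.
Total gain g = 1 − 1/A = 1 − 1/1.88 = 0.4681.
Known gains sum to 0.394 + 0.315 + 0.0295 = 0.7385.
g_lr = 0.4681 − 0.7385 = -0.27.

-0.27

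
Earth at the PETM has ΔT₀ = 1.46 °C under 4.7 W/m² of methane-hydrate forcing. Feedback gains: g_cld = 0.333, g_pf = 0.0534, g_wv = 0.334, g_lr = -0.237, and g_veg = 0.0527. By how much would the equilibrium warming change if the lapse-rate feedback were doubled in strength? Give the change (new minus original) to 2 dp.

Original: g = 0.5361, ΔT = 1.46/(1−0.5361) = 3.1472 °C.
With doubled lapse-rate: g' = 0.2991, ΔT' = 1.46/(1−0.2991) = 2.0830 °C.
Change = 2.0830 − 3.1472 = -1.06 °C.

-1.06 °C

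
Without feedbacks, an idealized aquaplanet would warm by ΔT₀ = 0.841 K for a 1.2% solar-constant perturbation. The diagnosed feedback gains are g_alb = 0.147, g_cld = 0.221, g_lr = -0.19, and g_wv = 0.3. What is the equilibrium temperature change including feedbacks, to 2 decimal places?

Total gain g = 0.147 + 0.221 − 0.19 + 0.3 = 0.478.
Amplification A = 1/(1 − 0.478) = 1.916.
ΔT = 0.841 × 1.916 = 1.61 K.

1.61 K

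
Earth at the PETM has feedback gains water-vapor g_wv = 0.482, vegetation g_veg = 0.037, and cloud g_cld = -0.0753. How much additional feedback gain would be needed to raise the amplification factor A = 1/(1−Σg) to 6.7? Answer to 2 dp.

0.41

Current total gain = 0.4437.
Target gain for A = 6.7: g* = 1 − 1/6.7 = 0.8507.
Additional gain needed = 0.8507 − 0.4437 = 0.41.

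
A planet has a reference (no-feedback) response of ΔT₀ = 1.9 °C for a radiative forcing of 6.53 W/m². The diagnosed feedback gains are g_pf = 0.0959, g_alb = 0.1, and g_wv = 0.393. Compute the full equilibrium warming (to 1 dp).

Total gain g = 0.0959 + 0.1 + 0.393 = 0.5889.
Amplification A = 1/(1 − 0.5889) = 2.432.
ΔT = 1.9 × 2.432 = 4.6 °C.

4.6 °C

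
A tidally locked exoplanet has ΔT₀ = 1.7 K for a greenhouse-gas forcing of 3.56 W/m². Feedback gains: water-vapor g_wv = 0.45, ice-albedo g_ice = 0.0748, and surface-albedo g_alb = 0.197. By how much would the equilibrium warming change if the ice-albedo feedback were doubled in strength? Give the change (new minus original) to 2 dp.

Original: g = 0.7218, ΔT = 1.7/(1−0.7218) = 6.1107 K.
With doubled ice-albedo: g' = 0.7966, ΔT' = 1.7/(1−0.7966) = 8.3579 K.
Change = 8.3579 − 6.1107 = 2.25 K.

2.25 K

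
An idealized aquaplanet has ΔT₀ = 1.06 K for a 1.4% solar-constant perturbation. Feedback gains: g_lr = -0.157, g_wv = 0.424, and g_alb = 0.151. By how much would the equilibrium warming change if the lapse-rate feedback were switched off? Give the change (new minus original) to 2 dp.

Original: g = 0.418, ΔT = 1.06/(1−0.418) = 1.8213 K.
Without lapse-rate: g' = 0.575, ΔT' = 1.06/(1−0.575) = 2.4941 K.
Change = 2.4941 − 1.8213 = 0.67 K.

0.67 K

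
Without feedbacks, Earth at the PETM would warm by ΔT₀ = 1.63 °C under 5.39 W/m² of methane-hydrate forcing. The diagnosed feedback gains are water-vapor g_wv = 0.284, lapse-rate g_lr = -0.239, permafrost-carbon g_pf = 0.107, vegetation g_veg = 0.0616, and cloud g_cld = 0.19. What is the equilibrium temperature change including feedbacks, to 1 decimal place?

Total gain g = 0.284 − 0.239 + 0.107 + 0.0616 + 0.19 = 0.4036.
Amplification A = 1/(1 − 0.4036) = 1.677.
ΔT = 1.63 × 1.677 = 2.7 °C.

2.7 °C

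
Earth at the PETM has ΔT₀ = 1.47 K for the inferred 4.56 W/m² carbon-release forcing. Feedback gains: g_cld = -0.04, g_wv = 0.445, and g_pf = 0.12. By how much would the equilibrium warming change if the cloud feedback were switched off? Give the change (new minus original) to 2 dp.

Original: g = 0.525, ΔT = 1.47/(1−0.525) = 3.0947 K.
Without cloud: g' = 0.565, ΔT' = 1.47/(1−0.565) = 3.3793 K.
Change = 3.3793 − 3.0947 = 0.28 K.

0.28 K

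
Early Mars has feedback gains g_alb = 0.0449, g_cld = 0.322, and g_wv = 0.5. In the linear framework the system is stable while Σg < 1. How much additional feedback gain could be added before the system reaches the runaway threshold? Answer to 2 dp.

Current total gain = 0.0449 + 0.322 + 0.5 = 0.8669.
Margin to runaway = 1 − 0.8669 = 0.13.

0.13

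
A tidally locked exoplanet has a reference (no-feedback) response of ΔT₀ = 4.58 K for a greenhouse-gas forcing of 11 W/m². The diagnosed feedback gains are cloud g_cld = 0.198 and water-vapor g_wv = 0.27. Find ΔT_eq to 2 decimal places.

Total gain g = 0.198 + 0.27 = 0.468.
Amplification A = 1/(1 − 0.468) = 1.88.
ΔT = 4.58 × 1.88 = 8.61 K.

8.61 K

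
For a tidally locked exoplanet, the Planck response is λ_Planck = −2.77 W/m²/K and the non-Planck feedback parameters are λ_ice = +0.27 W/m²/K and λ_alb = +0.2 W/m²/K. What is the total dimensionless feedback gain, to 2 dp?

0.17

Convert to gains: g_ice = 0.27/2.77 = 0.09747; g_alb = 0.2/2.77 = 0.0722.
Total gain g = 0.16967.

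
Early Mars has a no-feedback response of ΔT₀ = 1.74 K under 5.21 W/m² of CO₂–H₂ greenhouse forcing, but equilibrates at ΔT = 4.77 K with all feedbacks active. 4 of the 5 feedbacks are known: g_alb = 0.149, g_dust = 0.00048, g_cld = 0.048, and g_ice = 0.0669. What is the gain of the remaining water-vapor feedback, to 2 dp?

0.37

Amplification A = ΔT/ΔT₀ = 4.77/1.74 = 2.741.
Total gain g = 1 − 1/A = 1 − 1/2.741 = 0.6352.
Known gains sum to 0.149 + 0.00048 + 0.048 + 0.0669 = 0.26438.
g_wv = 0.6352 − 0.26438 = 0.37.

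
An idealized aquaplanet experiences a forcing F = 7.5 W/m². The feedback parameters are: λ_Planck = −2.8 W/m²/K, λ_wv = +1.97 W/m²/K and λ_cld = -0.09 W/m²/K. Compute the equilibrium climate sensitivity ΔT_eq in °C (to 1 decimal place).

Net feedback parameter λ = (−2.8) + (+1.97) + (-0.09) = -0.92 W/m²/K.
ΔT = −F/λ = −7.5/(-0.92) = 8.2 °C.

8.2 °C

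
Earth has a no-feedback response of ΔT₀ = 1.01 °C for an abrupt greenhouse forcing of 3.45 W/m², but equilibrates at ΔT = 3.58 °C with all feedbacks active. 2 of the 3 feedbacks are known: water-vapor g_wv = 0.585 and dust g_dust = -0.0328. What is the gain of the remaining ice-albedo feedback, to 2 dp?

Amplification A = ΔT/ΔT₀ = 3.58/1.01 = 3.545.
Total gain g = 1 − 1/A = 1 − 1/3.545 = 0.7179.
Known gains sum to 0.585 − 0.0328 = 0.5522.
g_ice = 0.7179 − 0.5522 = 0.17.

0.17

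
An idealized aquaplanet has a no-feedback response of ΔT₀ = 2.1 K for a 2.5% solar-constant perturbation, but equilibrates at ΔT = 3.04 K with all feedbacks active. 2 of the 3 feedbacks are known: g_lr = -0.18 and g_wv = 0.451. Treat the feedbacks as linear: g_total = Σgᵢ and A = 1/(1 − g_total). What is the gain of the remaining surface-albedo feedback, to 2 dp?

0.04

Amplification A = ΔT/ΔT₀ = 3.04/2.1 = 1.448.
Total gain g = 1 − 1/A = 1 − 1/1.448 = 0.3094.
Known gains sum to -0.18 + 0.451 = 0.271.
g_alb = 0.3094 − 0.271 = 0.04.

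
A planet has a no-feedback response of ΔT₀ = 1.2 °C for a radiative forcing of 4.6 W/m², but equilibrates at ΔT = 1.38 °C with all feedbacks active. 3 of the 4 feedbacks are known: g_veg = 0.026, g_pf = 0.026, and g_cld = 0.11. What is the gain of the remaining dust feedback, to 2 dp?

Amplification A = ΔT/ΔT₀ = 1.38/1.2 = 1.15.
Total gain g = 1 − 1/A = 1 − 1/1.15 = 0.1304.
Known gains sum to 0.026 + 0.026 + 0.11 = 0.162.
g_dust = 0.1304 − 0.162 = -0.03.

-0.03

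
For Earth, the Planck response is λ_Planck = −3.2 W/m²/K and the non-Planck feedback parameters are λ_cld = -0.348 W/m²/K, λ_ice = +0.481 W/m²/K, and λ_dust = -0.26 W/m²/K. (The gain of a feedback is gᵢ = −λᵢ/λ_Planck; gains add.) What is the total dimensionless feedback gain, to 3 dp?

-0.040

Convert to gains: g_cld = -0.348/3.2 = -0.1087; g_ice = 0.481/3.2 = 0.1503; g_dust = -0.26/3.2 = -0.08125.
Total gain g = -0.03965.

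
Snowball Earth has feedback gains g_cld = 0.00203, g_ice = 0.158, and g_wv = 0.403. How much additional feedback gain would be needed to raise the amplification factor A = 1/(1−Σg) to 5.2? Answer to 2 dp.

Current total gain = 0.56303.
Target gain for A = 5.2: g* = 1 − 1/5.2 = 0.8077.
Additional gain needed = 0.8077 − 0.56303 = 0.24.

0.24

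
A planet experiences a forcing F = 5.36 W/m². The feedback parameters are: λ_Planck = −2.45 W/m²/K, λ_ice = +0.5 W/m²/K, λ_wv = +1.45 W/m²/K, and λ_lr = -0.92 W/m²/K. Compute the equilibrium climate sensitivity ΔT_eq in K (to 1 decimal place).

3.8 K

Net feedback parameter λ = (−2.45) + (+0.5) + (+1.45) + (-0.92) = -1.42 W/m²/K.
ΔT = −F/λ = −5.36/(-1.42) = 3.8 K.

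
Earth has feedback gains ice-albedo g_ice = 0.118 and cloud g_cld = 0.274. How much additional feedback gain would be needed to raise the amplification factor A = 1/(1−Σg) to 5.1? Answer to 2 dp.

Current total gain = 0.392.
Target gain for A = 5.1: g* = 1 − 1/5.1 = 0.8039.
Additional gain needed = 0.8039 − 0.392 = 0.41.

0.41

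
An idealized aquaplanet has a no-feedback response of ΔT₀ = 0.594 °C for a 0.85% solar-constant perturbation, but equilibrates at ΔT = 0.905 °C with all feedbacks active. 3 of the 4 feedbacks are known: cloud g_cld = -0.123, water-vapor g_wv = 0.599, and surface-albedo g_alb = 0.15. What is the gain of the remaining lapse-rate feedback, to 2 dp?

-0.28

Amplification A = ΔT/ΔT₀ = 0.905/0.594 = 1.524.
Total gain g = 1 − 1/A = 1 − 1/1.524 = 0.3438.
Known gains sum to -0.123 + 0.599 + 0.15 = 0.626.
g_lr = 0.3438 − 0.626 = -0.28.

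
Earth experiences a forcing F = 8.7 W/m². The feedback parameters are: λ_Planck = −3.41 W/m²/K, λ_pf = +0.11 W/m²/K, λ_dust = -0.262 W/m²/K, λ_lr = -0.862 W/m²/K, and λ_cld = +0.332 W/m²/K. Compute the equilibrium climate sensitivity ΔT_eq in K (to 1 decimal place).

2.1 K

Net feedback parameter λ = (−3.41) + (+0.11) + (-0.262) + (-0.862) + (+0.332) = -4.092 W/m²/K.
ΔT = −F/λ = −8.7/(-4.092) = 2.1 K.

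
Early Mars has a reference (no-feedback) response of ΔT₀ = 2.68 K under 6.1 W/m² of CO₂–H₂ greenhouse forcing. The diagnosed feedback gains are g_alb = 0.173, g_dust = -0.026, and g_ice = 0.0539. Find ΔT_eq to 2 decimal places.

3.35 K

Total gain g = 0.173 − 0.026 + 0.0539 = 0.2009.
Amplification A = 1/(1 − 0.2009) = 1.251.
ΔT = 2.68 × 1.251 = 3.35 K.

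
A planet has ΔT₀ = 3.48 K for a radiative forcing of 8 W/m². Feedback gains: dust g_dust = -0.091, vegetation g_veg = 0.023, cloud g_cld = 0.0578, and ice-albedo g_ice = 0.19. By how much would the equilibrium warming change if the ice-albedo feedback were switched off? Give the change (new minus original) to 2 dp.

Original: g = 0.1798, ΔT = 3.48/(1−0.1798) = 4.2429 K.
Without ice-albedo: g' = -0.0102, ΔT' = 3.48/(1+0.0102) = 3.4449 K.
Change = 3.4449 − 4.2429 = -0.80 K.

-0.80 K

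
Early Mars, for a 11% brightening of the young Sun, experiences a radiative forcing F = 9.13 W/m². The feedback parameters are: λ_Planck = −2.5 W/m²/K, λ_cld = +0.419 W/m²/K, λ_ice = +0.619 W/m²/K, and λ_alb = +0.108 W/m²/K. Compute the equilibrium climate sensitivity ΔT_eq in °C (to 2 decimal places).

6.74 °C

Net feedback parameter λ = (−2.5) + (+0.419) + (+0.619) + (+0.108) = -1.354 W/m²/K.
ΔT = −F/λ = −9.13/(-1.354) = 6.74 °C.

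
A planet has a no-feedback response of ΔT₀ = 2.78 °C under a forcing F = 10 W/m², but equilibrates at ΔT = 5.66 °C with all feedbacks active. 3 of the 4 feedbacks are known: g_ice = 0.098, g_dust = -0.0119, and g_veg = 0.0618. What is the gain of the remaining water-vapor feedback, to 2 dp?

Amplification A = ΔT/ΔT₀ = 5.66/2.78 = 2.036.
Total gain g = 1 − 1/A = 1 − 1/2.036 = 0.5088.
Known gains sum to 0.098 − 0.0119 + 0.0618 = 0.1479.
g_wv = 0.5088 − 0.1479 = 0.36.

0.36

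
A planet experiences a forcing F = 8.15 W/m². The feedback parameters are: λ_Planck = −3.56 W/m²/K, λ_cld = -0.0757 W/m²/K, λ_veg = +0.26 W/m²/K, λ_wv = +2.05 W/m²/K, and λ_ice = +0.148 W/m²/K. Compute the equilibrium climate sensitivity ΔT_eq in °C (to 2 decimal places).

Net feedback parameter λ = (−3.56) + (-0.0757) + (+0.26) + (+2.05) + (+0.148) = -1.1777 W/m²/K.
ΔT = −F/λ = −8.15/(-1.1777) = 6.92 °C.

6.92 °C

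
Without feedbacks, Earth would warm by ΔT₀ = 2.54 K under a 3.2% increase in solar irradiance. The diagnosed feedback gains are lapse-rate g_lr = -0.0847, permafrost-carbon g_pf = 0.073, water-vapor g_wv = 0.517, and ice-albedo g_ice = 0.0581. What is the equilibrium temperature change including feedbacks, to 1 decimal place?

Total gain g = -0.0847 + 0.073 + 0.517 + 0.0581 = 0.5634.
Amplification A = 1/(1 − 0.5634) = 2.29.
ΔT = 2.54 × 2.29 = 5.8 K.

5.8 K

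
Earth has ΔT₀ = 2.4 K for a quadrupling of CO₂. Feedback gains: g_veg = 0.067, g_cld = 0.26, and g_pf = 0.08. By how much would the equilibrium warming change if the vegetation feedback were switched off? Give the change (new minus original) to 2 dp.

Original: g = 0.407, ΔT = 2.4/(1−0.407) = 4.0472 K.
Without vegetation: g' = 0.34, ΔT' = 2.4/(1−0.34) = 3.6364 K.
Change = 3.6364 − 4.0472 = -0.41 K.

-0.41 K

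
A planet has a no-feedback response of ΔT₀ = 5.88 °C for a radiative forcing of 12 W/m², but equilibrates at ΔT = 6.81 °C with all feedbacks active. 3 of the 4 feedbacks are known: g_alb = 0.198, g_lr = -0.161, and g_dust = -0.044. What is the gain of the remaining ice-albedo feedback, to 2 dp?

Amplification A = ΔT/ΔT₀ = 6.81/5.88 = 1.158.
Total gain g = 1 − 1/A = 1 − 1/1.158 = 0.1364.
Known gains sum to 0.198 − 0.161 − 0.044 = -0.007.
g_ice = 0.1364 + 0.007 = 0.14.

0.14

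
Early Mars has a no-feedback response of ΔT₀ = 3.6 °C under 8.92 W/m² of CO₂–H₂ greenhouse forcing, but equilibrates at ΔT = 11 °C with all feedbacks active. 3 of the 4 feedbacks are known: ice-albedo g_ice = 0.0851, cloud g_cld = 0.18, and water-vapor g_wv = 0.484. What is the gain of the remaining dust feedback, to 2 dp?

Amplification A = ΔT/ΔT₀ = 11/3.6 = 3.056.
Total gain g = 1 − 1/A = 1 − 1/3.056 = 0.6728.
Known gains sum to 0.0851 + 0.18 + 0.484 = 0.7491.
g_dust = 0.6728 − 0.7491 = -0.08.

-0.08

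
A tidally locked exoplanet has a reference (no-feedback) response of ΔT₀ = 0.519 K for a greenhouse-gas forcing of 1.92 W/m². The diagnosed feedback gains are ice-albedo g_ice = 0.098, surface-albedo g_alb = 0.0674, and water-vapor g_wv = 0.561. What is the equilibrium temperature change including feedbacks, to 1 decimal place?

1.9 K

Total gain g = 0.098 + 0.0674 + 0.561 = 0.7264.
Amplification A = 1/(1 − 0.7264) = 3.655.
ΔT = 0.519 × 3.655 = 1.9 K.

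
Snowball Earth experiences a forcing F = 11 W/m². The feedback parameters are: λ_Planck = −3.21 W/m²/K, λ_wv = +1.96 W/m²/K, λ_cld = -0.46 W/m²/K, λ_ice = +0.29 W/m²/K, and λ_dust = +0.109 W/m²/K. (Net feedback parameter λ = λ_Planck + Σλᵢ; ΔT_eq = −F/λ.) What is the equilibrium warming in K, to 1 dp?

Net feedback parameter λ = (−3.21) + (+1.96) + (-0.46) + (+0.29) + (+0.109) = -1.311 W/m²/K.
ΔT = −F/λ = −11/(-1.311) = 8.4 K.

8.4 K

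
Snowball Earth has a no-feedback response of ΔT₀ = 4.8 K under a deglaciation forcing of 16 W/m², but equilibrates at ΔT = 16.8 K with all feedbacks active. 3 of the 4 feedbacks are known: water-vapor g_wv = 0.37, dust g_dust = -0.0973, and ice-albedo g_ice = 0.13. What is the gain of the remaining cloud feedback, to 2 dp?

0.31

Amplification A = ΔT/ΔT₀ = 16.8/4.8 = 3.5.
Total gain g = 1 − 1/A = 1 − 1/3.5 = 0.7143.
Known gains sum to 0.37 − 0.0973 + 0.13 = 0.4027.
g_cld = 0.7143 − 0.4027 = 0.31.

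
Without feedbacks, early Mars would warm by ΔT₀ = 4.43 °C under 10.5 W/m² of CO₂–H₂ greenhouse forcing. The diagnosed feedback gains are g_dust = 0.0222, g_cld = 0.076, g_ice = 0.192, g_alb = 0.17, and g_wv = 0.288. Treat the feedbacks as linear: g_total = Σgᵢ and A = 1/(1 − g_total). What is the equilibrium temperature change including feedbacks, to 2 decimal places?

17.59 °C

Total gain g = 0.0222 + 0.076 + 0.192 + 0.17 + 0.288 = 0.7482.
Amplification A = 1/(1 − 0.7482) = 3.971.
ΔT = 4.43 × 3.971 = 17.59 °C.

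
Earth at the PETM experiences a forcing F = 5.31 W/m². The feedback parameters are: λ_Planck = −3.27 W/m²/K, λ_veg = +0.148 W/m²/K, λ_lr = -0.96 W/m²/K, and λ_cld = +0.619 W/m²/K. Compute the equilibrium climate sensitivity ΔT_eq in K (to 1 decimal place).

1.5 K

Net feedback parameter λ = (−3.27) + (+0.148) + (-0.96) + (+0.619) = -3.463 W/m²/K.
ΔT = −F/λ = −5.31/(-3.463) = 1.5 K.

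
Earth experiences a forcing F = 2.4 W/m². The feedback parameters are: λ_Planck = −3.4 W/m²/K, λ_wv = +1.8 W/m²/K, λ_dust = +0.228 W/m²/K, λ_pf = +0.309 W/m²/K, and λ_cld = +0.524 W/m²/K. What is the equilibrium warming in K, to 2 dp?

4.45 K

Net feedback parameter λ = (−3.4) + (+1.8) + (+0.228) + (+0.309) + (+0.524) = -0.539 W/m²/K.
ΔT = −F/λ = −2.4/(-0.539) = 4.45 K.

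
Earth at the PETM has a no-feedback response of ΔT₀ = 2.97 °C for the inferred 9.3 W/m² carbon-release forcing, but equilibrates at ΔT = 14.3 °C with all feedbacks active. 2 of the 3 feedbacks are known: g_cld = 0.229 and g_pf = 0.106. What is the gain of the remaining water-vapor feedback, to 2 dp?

Amplification A = ΔT/ΔT₀ = 14.3/2.97 = 4.815.
Total gain g = 1 − 1/A = 1 − 1/4.815 = 0.7923.
Known gains sum to 0.229 + 0.106 = 0.335.
g_wv = 0.7923 − 0.335 = 0.46.

0.46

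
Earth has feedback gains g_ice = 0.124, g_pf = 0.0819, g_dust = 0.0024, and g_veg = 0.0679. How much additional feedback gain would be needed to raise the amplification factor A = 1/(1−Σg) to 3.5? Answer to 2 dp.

Current total gain = 0.2762.
Target gain for A = 3.5: g* = 1 − 1/3.5 = 0.7143.
Additional gain needed = 0.7143 − 0.2762 = 0.44.

0.44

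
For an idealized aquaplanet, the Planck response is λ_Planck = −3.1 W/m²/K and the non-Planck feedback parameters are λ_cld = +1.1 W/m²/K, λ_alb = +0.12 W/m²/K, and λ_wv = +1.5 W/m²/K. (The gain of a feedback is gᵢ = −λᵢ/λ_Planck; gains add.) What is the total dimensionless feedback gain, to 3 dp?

0.877

Convert to gains: g_cld = 1.1/3.1 = 0.3548; g_alb = 0.12/3.1 = 0.03871; g_wv = 1.5/3.1 = 0.4839.
Total gain g = 0.87741.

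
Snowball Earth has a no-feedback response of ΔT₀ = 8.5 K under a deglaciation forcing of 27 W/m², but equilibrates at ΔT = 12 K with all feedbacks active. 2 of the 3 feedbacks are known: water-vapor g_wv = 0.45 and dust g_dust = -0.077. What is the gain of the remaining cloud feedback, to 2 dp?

-0.08

Amplification A = ΔT/ΔT₀ = 12/8.5 = 1.412.
Total gain g = 1 − 1/A = 1 − 1/1.412 = 0.2918.
Known gains sum to 0.45 − 0.077 = 0.373.
g_cld = 0.2918 − 0.373 = -0.08.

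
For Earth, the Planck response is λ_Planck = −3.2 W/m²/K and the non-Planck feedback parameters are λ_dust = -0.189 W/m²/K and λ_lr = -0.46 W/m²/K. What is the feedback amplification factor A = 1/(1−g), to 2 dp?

0.83

Convert to gains: g_dust = -0.189/3.2 = -0.05906; g_lr = -0.46/3.2 = -0.1437.
Total gain g = -0.20276.
A = 1/(1 + 0.20276) = 0.83.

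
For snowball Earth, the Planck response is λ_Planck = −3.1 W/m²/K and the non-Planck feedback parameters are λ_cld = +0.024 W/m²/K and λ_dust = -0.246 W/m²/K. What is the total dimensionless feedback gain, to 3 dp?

-0.072

Convert to gains: g_cld = 0.024/3.1 = 0.007742; g_dust = -0.246/3.1 = -0.07935.
Total gain g = -0.071608.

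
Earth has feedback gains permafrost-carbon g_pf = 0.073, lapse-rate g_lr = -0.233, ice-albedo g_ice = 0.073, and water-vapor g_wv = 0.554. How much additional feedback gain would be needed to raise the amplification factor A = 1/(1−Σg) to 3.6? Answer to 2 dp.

0.26

Current total gain = 0.467.
Target gain for A = 3.6: g* = 1 − 1/3.6 = 0.7222.
Additional gain needed = 0.7222 − 0.467 = 0.26.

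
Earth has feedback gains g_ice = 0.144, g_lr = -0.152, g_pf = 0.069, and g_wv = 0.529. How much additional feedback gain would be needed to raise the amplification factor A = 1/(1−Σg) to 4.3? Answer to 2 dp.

0.18

Current total gain = 0.59.
Target gain for A = 4.3: g* = 1 − 1/4.3 = 0.7674.
Additional gain needed = 0.7674 − 0.59 = 0.18.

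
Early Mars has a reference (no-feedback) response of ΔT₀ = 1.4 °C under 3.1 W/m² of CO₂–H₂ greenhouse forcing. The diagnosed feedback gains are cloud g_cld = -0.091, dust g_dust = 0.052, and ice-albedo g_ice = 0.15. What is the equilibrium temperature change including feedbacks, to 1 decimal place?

Total gain g = -0.091 + 0.052 + 0.15 = 0.111.
Amplification A = 1/(1 − 0.111) = 1.125.
ΔT = 1.4 × 1.125 = 1.6 °C.

1.6 °C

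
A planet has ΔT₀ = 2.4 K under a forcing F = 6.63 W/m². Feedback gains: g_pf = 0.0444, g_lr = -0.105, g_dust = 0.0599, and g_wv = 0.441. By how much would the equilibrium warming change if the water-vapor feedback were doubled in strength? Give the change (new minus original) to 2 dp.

Original: g = 0.4403, ΔT = 2.4/(1−0.4403) = 4.2880 K.
With doubled water-vapor: g' = 0.8813, ΔT' = 2.4/(1−0.8813) = 20.2190 K.
Change = 20.2190 − 4.2880 = 15.93 K.

15.93 K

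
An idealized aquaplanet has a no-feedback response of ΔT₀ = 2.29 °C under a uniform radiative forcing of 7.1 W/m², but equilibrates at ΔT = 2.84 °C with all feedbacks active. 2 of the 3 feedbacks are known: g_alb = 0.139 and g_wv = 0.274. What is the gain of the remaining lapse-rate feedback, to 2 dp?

-0.22

Amplification A = ΔT/ΔT₀ = 2.84/2.29 = 1.24.
Total gain g = 1 − 1/A = 1 − 1/1.24 = 0.1935.
Known gains sum to 0.139 + 0.274 = 0.413.
g_lr = 0.1935 − 0.413 = -0.22.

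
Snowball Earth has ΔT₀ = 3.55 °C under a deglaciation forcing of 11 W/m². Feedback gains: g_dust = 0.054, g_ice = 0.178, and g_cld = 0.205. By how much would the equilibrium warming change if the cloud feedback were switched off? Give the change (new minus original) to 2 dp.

Original: g = 0.437, ΔT = 3.55/(1−0.437) = 6.3055 °C.
Without cloud: g' = 0.232, ΔT' = 3.55/(1−0.232) = 4.6224 °C.
Change = 4.6224 − 6.3055 = -1.68 °C.

-1.68 °C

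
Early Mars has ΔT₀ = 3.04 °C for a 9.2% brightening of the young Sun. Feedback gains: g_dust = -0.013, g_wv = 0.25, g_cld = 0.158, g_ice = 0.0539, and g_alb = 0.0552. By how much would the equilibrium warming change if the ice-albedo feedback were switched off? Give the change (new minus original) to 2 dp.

Original: g = 0.5041, ΔT = 3.04/(1−0.5041) = 6.1303 °C.
Without ice-albedo: g' = 0.4502, ΔT' = 3.04/(1−0.4502) = 5.5293 °C.
Change = 5.5293 − 6.1303 = -0.60 °C.

-0.60 °C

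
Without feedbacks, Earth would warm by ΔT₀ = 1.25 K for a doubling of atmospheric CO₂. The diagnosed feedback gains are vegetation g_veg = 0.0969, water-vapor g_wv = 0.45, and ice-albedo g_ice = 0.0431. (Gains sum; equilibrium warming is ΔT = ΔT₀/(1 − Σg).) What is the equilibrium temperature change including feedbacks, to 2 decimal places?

Total gain g = 0.0969 + 0.45 + 0.0431 = 0.59.
Amplification A = 1/(1 − 0.59) = 2.439.
ΔT = 1.25 × 2.439 = 3.05 K.

3.05 K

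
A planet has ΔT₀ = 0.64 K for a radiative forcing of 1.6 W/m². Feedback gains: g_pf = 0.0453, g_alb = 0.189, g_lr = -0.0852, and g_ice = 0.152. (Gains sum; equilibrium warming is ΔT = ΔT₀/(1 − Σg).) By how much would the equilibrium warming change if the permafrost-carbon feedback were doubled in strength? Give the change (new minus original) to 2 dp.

0.06 K

Original: g = 0.3011, ΔT = 0.64/(1−0.3011) = 0.9157 K.
With doubled permafrost-carbon: g' = 0.3464, ΔT' = 0.64/(1−0.3464) = 0.9792 K.
Change = 0.9792 − 0.9157 = 0.06 K.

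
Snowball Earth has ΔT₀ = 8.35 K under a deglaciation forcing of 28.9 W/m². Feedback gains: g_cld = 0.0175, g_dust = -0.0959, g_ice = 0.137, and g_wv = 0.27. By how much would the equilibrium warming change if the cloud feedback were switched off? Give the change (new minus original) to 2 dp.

Original: g = 0.3286, ΔT = 8.35/(1−0.3286) = 12.4367 K.
Without cloud: g' = 0.3111, ΔT' = 8.35/(1−0.3111) = 12.1208 K.
Change = 12.1208 − 12.4367 = -0.32 K.

-0.32 K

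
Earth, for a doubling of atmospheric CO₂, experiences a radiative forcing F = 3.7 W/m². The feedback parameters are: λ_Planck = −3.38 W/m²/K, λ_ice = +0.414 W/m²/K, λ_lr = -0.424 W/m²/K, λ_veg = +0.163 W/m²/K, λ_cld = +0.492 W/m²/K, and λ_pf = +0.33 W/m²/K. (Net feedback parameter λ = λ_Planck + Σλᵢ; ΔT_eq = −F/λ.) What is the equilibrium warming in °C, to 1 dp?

Net feedback parameter λ = (−3.38) + (+0.414) + (-0.424) + (+0.163) + (+0.492) + (+0.33) = -2.405 W/m²/K.
ΔT = −F/λ = −3.7/(-2.405) = 1.5 °C.

1.5 °C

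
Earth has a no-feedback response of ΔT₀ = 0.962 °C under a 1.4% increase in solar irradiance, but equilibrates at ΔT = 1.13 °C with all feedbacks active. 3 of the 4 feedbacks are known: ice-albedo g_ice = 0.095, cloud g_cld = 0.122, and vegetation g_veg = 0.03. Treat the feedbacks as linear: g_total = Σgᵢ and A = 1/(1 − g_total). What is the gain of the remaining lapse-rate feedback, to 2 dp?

-0.10

Amplification A = ΔT/ΔT₀ = 1.13/0.962 = 1.175.
Total gain g = 1 − 1/A = 1 − 1/1.175 = 0.1489.
Known gains sum to 0.095 + 0.122 + 0.03 = 0.247.
g_lr = 0.1489 − 0.247 = -0.10.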